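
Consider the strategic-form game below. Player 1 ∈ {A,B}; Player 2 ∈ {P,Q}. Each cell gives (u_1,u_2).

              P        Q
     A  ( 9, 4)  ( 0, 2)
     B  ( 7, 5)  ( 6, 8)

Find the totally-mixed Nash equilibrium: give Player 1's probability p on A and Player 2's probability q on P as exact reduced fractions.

p=3/5, q=3/4

P1 indiff ⇒ q·9+(1-q)·0 = q·7+(1-q)·6 ⇒ q(2) = (1-q)(6) ⇒ q = 3/4
P2 indiff ⇒ p·4+(1-p)·5 = p·2+(1-p)·8 ⇒ p(2) = (1-p)(3) ⇒ p = 3/5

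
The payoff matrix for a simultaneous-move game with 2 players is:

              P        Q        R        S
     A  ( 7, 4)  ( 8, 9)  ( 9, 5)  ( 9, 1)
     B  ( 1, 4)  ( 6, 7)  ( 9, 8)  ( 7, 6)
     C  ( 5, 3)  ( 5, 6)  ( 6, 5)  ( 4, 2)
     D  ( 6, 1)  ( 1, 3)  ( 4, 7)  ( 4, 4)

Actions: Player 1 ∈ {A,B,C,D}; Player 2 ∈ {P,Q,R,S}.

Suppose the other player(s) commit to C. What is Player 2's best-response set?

u_2(P vs C) = 3
u_2(Q vs C) = 6
u_2(R vs C) = 5
u_2(S vs C) = 2
max payoff 6 at {Q}

argmax u_2 = {Q}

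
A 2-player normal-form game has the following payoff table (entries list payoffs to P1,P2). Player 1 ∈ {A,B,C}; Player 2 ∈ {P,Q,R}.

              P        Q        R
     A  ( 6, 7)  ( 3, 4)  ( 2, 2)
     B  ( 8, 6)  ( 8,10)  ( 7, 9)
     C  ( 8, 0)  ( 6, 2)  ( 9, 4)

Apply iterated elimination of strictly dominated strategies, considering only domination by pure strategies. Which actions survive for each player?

IESDS → P1:{B,C} P2:{Q,R}

P1 drop A (B beats it: P:8>6 Q:8>3 R:7>2)
P2 drop P (Q beats it: B:10>6 C:2>0)
P1→{B,C} P2→{Q,R}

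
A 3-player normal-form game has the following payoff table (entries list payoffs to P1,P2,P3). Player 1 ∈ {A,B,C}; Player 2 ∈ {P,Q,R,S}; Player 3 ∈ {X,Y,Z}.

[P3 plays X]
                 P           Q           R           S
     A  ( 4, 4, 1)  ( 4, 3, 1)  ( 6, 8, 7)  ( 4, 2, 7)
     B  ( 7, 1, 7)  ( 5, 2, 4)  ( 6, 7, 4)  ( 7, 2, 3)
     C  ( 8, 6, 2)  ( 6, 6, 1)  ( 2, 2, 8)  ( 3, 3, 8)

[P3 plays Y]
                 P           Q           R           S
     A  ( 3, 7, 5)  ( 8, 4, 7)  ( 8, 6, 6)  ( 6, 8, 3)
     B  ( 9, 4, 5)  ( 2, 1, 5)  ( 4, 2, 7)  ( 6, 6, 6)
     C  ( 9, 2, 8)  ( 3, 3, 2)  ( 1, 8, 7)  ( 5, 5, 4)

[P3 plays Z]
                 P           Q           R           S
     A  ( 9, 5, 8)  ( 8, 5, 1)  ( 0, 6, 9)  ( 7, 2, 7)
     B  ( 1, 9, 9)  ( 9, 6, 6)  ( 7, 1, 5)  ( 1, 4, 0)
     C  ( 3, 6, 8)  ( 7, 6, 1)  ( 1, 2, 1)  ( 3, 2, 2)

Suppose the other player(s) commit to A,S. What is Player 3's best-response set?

argmax u_3 = {X,Z}

u_3(X vs A,S) = 7
u_3(Y vs A,S) = 3
u_3(Z vs A,S) = 7
max payoff 7 at {X,Z}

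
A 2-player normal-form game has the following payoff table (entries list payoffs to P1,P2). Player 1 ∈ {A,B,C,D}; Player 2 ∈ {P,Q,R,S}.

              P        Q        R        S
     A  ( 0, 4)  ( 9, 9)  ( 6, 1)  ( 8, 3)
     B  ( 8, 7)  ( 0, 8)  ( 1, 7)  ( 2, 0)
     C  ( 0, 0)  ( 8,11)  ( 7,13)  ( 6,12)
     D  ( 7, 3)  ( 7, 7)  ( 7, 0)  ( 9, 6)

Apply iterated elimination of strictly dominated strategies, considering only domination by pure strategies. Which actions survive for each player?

P2 drop P (Q beats it: A:9>4 B:8>7 C:11>0 D:7>3)
P1 drop B (A beats it: Q:9>0 R:6>1 S:8>2)
P1→{A,C,D} P2→{Q,R,S}

Survivors P1:{A,C,D} P2:{Q,R,S}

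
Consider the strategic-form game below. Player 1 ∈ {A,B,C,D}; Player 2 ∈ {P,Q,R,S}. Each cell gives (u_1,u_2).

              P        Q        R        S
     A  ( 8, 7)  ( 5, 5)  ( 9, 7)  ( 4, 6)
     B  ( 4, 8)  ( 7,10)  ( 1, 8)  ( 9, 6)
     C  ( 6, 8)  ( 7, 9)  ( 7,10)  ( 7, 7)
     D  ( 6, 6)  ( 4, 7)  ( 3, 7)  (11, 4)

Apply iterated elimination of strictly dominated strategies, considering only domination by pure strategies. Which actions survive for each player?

Remaining: P1:{A,B,C} P2:{P,Q,R}

P2 drop S (P beats it: A:7>6 B:8>6 C:8>7 D:6>4)
P1 drop D (A beats it: P:8>6 Q:5>4 R:9>3)
P1→{A,B,C} P2→{P,Q,R}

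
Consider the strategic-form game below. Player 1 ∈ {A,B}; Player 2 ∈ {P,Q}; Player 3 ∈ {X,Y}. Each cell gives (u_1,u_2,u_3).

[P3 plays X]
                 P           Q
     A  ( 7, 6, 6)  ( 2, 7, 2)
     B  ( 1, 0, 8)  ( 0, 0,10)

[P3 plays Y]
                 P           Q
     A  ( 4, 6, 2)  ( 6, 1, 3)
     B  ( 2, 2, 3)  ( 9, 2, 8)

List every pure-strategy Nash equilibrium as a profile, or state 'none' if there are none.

PSNE: ∅

(A,P,X): not NE [P2→Q gives 7>6]
(A,P,Y): not NE [P3→X gives 6>2]
(A,Q,X): not NE [P3→Y gives 3>2]
(A,Q,Y): not NE [P1→B gives 9>6; P2→P gives 6>1]
(B,P,X): not NE [P1→A gives 7>1]
(B,P,Y): not NE [P1→A gives 4>2; P3→X gives 8>3]
(B,Q,X): not NE [P1→A gives 2>0]
(B,Q,Y): not NE [P3→X gives 10>8]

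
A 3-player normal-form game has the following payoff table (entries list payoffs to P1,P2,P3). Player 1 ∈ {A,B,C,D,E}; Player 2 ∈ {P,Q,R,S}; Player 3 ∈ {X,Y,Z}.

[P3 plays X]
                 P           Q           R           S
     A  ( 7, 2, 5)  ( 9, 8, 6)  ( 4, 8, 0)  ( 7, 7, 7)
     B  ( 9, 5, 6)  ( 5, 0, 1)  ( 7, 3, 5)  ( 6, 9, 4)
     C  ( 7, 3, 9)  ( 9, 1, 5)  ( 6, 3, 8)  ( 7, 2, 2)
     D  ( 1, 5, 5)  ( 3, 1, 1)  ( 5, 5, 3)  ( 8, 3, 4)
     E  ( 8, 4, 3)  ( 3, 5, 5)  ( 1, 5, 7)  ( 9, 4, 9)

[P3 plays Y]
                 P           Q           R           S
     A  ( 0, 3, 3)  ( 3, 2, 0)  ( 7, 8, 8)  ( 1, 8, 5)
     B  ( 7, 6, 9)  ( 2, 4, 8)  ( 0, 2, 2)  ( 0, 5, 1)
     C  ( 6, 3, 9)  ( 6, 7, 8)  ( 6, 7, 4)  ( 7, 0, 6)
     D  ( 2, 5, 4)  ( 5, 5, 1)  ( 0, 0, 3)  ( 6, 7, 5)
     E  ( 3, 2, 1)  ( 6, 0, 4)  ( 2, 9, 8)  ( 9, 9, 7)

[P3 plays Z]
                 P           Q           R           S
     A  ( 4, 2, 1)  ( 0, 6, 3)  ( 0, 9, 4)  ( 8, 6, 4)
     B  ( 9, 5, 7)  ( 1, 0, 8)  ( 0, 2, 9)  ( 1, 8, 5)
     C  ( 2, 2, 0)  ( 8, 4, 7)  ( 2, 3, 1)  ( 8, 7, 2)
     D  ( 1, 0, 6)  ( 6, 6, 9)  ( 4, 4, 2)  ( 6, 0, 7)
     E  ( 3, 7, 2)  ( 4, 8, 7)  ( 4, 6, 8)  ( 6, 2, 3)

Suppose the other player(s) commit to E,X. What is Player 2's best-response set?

u_2(P vs E,X) = 4
u_2(Q vs E,X) = 5
u_2(R vs E,X) = 5
u_2(S vs E,X) = 4
max payoff 5 at {Q,R}

argmax u_2 = {Q,R}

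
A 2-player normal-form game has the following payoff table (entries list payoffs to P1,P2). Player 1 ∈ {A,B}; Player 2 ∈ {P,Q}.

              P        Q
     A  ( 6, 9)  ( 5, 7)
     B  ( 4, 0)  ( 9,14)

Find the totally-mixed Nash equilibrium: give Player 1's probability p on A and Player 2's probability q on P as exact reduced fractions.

P1 mixes 7/8 on A; P2 mixes 2/3 on P

P1 indiff ⇒ q·6+(1-q)·5 = q·4+(1-q)·9 ⇒ q(2) = (1-q)(4) ⇒ q = 2/3
P2 indiff ⇒ p·9+(1-p)·0 = p·7+(1-p)·14 ⇒ p(2) = (1-p)(14) ⇒ p = 7/8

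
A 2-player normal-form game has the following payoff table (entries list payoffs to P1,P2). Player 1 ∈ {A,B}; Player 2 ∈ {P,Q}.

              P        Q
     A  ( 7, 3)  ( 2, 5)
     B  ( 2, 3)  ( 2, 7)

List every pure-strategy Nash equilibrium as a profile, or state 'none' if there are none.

NE set: (A,Q), (B,Q)

(A,P): not NE [P2→Q gives 5>3]
(A,Q): NE
(B,P): not NE [P1→A gives 7>2; P2→Q gives 7>3]
(B,Q): NE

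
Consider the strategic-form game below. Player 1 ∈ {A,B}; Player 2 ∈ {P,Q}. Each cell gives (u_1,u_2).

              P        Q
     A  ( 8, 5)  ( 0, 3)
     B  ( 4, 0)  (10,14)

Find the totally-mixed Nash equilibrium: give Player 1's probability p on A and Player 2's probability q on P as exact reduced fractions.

P1 indiff ⇒ q·8+(1-q)·0 = q·4+(1-q)·10 ⇒ q(4) = (1-q)(10) ⇒ q = 5/7
P2 indiff ⇒ p·5+(1-p)·0 = p·3+(1-p)·14 ⇒ p(2) = (1-p)(14) ⇒ p = 7/8

p=7/8, q=5/7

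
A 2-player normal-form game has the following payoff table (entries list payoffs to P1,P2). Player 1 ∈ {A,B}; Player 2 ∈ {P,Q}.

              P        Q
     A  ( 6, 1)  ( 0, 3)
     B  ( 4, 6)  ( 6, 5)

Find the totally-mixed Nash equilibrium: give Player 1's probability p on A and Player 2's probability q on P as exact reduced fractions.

(p,q) = (1/3, 3/4)

P1 indiff ⇒ q·6+(1-q)·0 = q·4+(1-q)·6 ⇒ q(2) = (1-q)(6) ⇒ q = 3/4
P2 indiff ⇒ p·1+(1-p)·6 = p·3+(1-p)·5 ⇒ p(-2) = (1-p)(-1) ⇒ p = 1/3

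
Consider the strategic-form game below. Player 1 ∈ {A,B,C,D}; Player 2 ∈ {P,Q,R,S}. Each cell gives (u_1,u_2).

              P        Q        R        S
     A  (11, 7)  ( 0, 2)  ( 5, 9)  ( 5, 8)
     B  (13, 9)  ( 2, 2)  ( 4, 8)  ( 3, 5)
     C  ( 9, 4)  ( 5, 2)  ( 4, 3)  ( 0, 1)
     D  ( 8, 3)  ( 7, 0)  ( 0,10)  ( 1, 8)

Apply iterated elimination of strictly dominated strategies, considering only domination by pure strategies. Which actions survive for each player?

IESDS → P1:{A,B} P2:{P,R}

P2 drop Q (P beats it: A:7>2 B:9>2 C:4>2 D:3>0)
P1 drop C (A beats it: P:11>9 R:5>4 S:5>0)
P1 drop D (A beats it: P:11>8 R:5>0 S:5>1)
P2 drop S (R beats it: A:9>8 B:8>5)
P1→{A,B} P2→{P,R}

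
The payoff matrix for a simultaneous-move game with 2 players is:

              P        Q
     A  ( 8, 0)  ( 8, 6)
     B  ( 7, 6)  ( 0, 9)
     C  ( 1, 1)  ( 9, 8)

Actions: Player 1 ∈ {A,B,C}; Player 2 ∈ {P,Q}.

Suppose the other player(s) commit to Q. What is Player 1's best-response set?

BR_1 = {C}

u_1(A vs Q) = 8
u_1(B vs Q) = 0
u_1(C vs Q) = 9
max payoff 9 at {C}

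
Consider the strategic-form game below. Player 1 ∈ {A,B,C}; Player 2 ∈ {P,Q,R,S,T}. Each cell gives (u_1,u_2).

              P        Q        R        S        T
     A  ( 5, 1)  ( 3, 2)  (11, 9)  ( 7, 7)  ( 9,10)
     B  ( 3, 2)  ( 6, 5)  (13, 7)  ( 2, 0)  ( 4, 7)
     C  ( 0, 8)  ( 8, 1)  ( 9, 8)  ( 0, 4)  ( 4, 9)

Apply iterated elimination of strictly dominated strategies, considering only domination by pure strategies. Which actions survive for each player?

P2 drop P (T beats it: A:10>1 B:7>2 C:9>8)
P2 drop Q (R beats it: A:9>2 B:7>5 C:8>1)
P1 drop C (A beats it: R:11>9 S:7>0 T:9>4)
P2 drop S (R beats it: A:9>7 B:7>0)
P1→{A,B} P2→{R,T}

IESDS → P1:{A,B} P2:{R,T}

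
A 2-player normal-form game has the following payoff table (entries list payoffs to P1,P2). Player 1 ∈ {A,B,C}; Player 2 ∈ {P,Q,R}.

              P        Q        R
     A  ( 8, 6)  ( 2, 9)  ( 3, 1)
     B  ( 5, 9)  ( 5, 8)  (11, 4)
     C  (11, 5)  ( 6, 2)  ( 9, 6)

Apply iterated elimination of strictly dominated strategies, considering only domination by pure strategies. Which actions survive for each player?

IESDS → P1:{B,C} P2:{P,R}

P1 drop A (C beats it: P:11>8 Q:6>2 R:9>3)
P2 drop Q (P beats it: B:9>8 C:5>2)
P1→{B,C} P2→{P,R}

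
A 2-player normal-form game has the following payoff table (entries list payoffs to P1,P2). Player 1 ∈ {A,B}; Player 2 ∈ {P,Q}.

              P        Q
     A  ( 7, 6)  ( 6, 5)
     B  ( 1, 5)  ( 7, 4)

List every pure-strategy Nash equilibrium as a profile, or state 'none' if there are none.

(A,P): NE
(A,Q): not NE [P1→B gives 7>6; P2→P gives 6>5]
(B,P): not NE [P1→A gives 7>1]
(B,Q): not NE [P2→P gives 5>4]

NE set: (A,P)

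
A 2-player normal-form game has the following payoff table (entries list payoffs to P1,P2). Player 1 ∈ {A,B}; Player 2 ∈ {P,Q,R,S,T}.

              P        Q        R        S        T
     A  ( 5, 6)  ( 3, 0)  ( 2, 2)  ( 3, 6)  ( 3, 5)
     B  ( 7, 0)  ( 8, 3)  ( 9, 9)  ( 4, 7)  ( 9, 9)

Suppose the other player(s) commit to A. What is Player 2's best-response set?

u_2(P vs A) = 6
u_2(Q vs A) = 0
u_2(R vs A) = 2
u_2(S vs A) = 6
u_2(T vs A) = 5
max payoff 6 at {P,S}

BR_2 = {P,S}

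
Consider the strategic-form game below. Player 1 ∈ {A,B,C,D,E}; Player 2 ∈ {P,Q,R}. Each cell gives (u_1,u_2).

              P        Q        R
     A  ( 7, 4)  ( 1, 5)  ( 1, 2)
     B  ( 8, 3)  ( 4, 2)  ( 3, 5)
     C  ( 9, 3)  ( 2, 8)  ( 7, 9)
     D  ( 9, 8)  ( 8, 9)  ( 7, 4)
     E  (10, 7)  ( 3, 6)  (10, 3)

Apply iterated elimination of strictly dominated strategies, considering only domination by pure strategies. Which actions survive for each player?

P1 drop A (B beats it: P:8>7 Q:4>1 R:3>1)
P1 drop B (D beats it: P:9>8 Q:8>4 R:7>3)
P1 drop C (E beats it: P:10>9 Q:3>2 R:10>7)
P2 drop R (P beats it: D:8>4 E:7>3)
P1→{D,E} P2→{P,Q}

Remaining: P1:{D,E} P2:{P,Q}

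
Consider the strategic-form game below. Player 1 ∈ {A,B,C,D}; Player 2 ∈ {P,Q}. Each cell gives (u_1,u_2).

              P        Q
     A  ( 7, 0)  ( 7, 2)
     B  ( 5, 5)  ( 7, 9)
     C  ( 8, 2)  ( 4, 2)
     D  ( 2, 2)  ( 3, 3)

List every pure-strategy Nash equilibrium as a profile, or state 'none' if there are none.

(A,P): not NE [P1→C gives 8>7; P2→Q gives 2>0]
(A,Q): NE
(B,P): not NE [P1→C gives 8>5; P2→Q gives 9>5]
(B,Q): NE
(C,P): NE
(C,Q): not NE [P1→B gives 7>4]
(D,P): not NE [P1→C gives 8>2; P2→Q gives 3>2]
(D,Q): not NE [P1→B gives 7>3]

Nash profiles: (A,Q), (B,Q), (C,P)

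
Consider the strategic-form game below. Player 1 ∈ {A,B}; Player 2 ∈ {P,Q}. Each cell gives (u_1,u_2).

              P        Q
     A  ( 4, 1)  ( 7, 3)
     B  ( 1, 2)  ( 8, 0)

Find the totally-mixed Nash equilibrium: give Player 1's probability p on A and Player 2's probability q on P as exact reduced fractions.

P1 indiff ⇒ q·4+(1-q)·7 = q·1+(1-q)·8 ⇒ q(3) = (1-q)(1) ⇒ q = 1/4
P2 indiff ⇒ p·1+(1-p)·2 = p·3+(1-p)·0 ⇒ p(-2) = (1-p)(-2) ⇒ p = 1/2

p=1/2, q=1/4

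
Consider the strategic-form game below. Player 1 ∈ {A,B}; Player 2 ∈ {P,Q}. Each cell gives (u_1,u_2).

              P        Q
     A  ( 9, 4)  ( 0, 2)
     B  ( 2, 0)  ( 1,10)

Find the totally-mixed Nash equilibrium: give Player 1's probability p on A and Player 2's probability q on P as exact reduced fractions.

P1 mixes 5/6 on A; P2 mixes 1/8 on P

P1 indiff ⇒ q·9+(1-q)·0 = q·2+(1-q)·1 ⇒ q(7) = (1-q)(1) ⇒ q = 1/8
P2 indiff ⇒ p·4+(1-p)·0 = p·2+(1-p)·10 ⇒ p(2) = (1-p)(10) ⇒ p = 5/6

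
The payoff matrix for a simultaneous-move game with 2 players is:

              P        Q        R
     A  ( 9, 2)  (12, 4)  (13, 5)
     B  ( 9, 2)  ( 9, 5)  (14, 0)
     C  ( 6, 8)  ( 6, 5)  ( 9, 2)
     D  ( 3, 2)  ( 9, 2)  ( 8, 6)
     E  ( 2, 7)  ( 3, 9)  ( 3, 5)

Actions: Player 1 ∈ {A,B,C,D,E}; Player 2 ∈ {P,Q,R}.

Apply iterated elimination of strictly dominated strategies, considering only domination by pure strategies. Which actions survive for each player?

Remaining: P1:{A,B} P2:{Q,R}

P1 drop C (A beats it: P:9>6 Q:12>6 R:13>9)
P1 drop D (A beats it: P:9>3 Q:12>9 R:13>8)
P1 drop E (A beats it: P:9>2 Q:12>3 R:13>3)
P2 drop P (Q beats it: A:4>2 B:5>2)
P1→{A,B} P2→{Q,R}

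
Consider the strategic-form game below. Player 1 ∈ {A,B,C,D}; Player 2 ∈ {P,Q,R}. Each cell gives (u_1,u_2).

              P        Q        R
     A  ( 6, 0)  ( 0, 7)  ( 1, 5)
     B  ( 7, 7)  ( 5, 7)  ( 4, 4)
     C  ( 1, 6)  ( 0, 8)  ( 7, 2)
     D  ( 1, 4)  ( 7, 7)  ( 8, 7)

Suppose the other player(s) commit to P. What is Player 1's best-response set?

u_1(A vs P) = 6
u_1(B vs P) = 7
u_1(C vs P) = 1
u_1(D vs P) = 1
max payoff 7 at {B}

argmax u_1 = {B}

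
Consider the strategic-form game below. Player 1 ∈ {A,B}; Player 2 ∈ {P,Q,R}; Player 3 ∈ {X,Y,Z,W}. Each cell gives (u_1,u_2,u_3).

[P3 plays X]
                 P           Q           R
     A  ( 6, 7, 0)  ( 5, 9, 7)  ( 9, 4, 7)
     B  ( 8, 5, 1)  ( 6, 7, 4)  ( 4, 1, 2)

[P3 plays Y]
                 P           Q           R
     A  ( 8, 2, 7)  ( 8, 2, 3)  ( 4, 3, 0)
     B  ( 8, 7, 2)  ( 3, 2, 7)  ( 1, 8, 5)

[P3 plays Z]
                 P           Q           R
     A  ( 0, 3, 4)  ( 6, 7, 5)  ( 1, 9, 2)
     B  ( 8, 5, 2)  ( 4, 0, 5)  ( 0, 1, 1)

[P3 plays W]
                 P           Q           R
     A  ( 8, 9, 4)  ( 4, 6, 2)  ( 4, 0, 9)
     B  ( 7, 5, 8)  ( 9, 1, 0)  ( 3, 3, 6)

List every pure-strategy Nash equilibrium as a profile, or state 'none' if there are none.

(A,P,X): not NE [P1→B gives 8>6; P2→Q gives 9>7; P3→Y gives 7>0]
(A,P,Y): not NE [P2→R gives 3>2]
(A,P,Z): not NE [P1→B gives 8>0; P2→R gives 9>3; P3→Y gives 7>4]
(A,P,W): not NE [P3→Y gives 7>4]
(A,Q,X): not NE [P1→B gives 6>5]
(A,Q,Y): not NE [P2→R gives 3>2; P3→X gives 7>3]
(A,Q,Z): not NE [P2→R gives 9>7; P3→X gives 7>5]
(A,Q,W): not NE [P1→B gives 9>4; P2→P gives 9>6; P3→X gives 7>2]
(A,R,X): not NE [P2→Q gives 9>4; P3→W gives 9>7]
(A,R,Y): not NE [P3→W gives 9>0]
(A,R,Z): not NE [P3→W gives 9>2]
(A,R,W): not NE [P2→P gives 9>0]
(B,P,X): not NE [P2→Q gives 7>5; P3→W gives 8>1]
(B,P,Y): not NE [P2→R gives 8>7; P3→W gives 8>2]
(B,P,Z): not NE [P3→W gives 8>2]
(B,P,W): not NE [P1→A gives 8>7]
(B,Q,X): not NE [P3→Y gives 7>4]
(B,Q,Y): not NE [P1→A gives 8>3; P2→R gives 8>2]
(B,Q,Z): not NE [P1→A gives 6>4; P2→P gives 5>0; P3→Y gives 7>5]
(B,Q,W): not NE [P2→P gives 5>1; P3→Y gives 7>0]
(B,R,X): not NE [P1→A gives 9>4; P2→Q gives 7>1; P3→W gives 6>2]
(B,R,Y): not NE [P1→A gives 4>1; P3→W gives 6>5]
(B,R,Z): not NE [P1→A gives 1>0; P2→P gives 5>1; P3→W gives 6>1]
(B,R,W): not NE [P1→A gives 4>3; P2→P gives 5>3]

PSNE: ∅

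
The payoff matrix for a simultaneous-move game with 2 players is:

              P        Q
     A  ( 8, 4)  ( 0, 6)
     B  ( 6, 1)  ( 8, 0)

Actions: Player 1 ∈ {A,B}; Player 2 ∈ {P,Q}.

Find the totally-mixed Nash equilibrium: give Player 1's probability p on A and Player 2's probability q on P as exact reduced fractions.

P1 indiff ⇒ q·8+(1-q)·0 = q·6+(1-q)·8 ⇒ q(2) = (1-q)(8) ⇒ q = 4/5
P2 indiff ⇒ p·4+(1-p)·1 = p·6+(1-p)·0 ⇒ p(-2) = (1-p)(-1) ⇒ p = 1/3

p=1/3, q=4/5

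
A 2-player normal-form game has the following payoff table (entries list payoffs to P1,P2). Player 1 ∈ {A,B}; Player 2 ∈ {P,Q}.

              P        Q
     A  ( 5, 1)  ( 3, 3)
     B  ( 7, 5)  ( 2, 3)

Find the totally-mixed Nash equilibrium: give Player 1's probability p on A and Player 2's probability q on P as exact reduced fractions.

P1 indiff ⇒ q·5+(1-q)·3 = q·7+(1-q)·2 ⇒ q(-2) = (1-q)(-1) ⇒ q = 1/3
P2 indiff ⇒ p·1+(1-p)·5 = p·3+(1-p)·3 ⇒ p(-2) = (1-p)(-2) ⇒ p = 1/2

(p,q) = (1/2, 1/3)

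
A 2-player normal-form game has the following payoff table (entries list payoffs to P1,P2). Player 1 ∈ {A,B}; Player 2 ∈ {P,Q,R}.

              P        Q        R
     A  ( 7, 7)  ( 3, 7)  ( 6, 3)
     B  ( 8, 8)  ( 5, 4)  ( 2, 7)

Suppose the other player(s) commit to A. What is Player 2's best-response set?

u_2(P vs A) = 7
u_2(Q vs A) = 7
u_2(R vs A) = 3
max payoff 7 at {P,Q}

BR_2 = {P,Q}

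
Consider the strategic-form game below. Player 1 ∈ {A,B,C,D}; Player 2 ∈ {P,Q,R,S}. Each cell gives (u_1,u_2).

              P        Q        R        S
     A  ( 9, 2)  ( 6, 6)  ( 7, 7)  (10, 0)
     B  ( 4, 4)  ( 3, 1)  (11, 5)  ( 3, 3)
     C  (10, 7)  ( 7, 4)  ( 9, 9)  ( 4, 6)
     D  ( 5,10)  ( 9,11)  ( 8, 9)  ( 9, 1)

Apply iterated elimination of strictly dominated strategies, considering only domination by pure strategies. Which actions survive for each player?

Survivors P1:{B,C,D} P2:{P,Q,R}

P2 drop S (P beats it: A:2>0 B:4>3 C:7>6 D:10>1)
P1 drop A (C beats it: P:10>9 Q:7>6 R:9>7)
P1→{B,C,D} P2→{P,Q,R}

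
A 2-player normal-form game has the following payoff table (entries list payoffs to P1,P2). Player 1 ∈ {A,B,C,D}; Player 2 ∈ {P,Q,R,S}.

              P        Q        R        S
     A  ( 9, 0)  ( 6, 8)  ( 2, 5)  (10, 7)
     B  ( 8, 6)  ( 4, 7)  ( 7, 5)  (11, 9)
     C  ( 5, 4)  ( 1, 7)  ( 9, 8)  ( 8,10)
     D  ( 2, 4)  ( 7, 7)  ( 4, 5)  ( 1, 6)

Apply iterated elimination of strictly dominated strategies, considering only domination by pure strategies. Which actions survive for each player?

P2 drop P (Q beats it: A:8>0 B:7>6 C:7>4 D:7>4)
P2 drop R (S beats it: A:7>5 B:9>5 C:10>8 D:6>5)
P1 drop C (A beats it: Q:6>1 S:10>8)
P1→{A,B,D} P2→{Q,S}

Survivors P1:{A,B,D} P2:{Q,S}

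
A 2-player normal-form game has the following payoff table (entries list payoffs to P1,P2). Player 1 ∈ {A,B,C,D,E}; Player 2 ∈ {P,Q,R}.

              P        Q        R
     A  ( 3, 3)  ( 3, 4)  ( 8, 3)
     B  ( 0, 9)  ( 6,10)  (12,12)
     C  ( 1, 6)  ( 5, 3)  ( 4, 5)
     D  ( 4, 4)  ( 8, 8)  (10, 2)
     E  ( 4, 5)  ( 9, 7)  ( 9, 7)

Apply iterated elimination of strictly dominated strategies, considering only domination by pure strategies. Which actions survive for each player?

P1 drop A (D beats it: P:4>3 Q:8>3 R:10>8)
P1 drop C (D beats it: P:4>1 Q:8>5 R:10>4)
P2 drop P (Q beats it: B:10>9 D:8>4 E:7>5)
P1→{B,D,E} P2→{Q,R}

Remaining: P1:{B,D,E} P2:{Q,R}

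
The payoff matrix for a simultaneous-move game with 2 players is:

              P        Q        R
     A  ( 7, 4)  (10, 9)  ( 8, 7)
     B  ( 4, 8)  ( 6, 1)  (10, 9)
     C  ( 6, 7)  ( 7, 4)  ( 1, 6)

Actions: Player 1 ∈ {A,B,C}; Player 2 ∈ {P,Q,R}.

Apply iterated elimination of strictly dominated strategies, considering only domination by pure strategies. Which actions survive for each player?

Remaining: P1:{A,B} P2:{Q,R}

P1 drop C (A beats it: P:7>6 Q:10>7 R:8>1)
P2 drop P (R beats it: A:7>4 B:9>8)
P1→{A,B} P2→{Q,R}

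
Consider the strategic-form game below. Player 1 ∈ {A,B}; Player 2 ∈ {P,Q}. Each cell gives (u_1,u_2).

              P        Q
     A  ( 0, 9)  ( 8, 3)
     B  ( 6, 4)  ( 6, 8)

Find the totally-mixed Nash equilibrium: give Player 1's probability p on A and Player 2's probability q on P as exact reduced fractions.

P1 indiff ⇒ q·0+(1-q)·8 = q·6+(1-q)·6 ⇒ q(-6) = (1-q)(-2) ⇒ q = 1/4
P2 indiff ⇒ p·9+(1-p)·4 = p·3+(1-p)·8 ⇒ p(6) = (1-p)(4) ⇒ p = 2/5

p=2/5, q=1/4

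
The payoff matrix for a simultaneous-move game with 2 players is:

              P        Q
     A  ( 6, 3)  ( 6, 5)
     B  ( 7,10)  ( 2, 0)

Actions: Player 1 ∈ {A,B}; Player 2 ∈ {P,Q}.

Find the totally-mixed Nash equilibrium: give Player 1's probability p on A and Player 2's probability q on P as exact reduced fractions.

p=5/6, q=4/5

P1 indiff ⇒ q·6+(1-q)·6 = q·7+(1-q)·2 ⇒ q(-1) = (1-q)(-4) ⇒ q = 4/5
P2 indiff ⇒ p·3+(1-p)·10 = p·5+(1-p)·0 ⇒ p(-2) = (1-p)(-10) ⇒ p = 5/6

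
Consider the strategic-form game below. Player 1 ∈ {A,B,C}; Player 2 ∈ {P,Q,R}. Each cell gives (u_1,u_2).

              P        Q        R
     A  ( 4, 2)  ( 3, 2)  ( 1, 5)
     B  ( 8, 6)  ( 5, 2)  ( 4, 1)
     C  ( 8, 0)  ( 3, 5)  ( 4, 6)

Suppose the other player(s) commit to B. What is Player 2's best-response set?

u_2(P vs B) = 6
u_2(Q vs B) = 2
u_2(R vs B) = 1
max payoff 6 at {P}

BR_2 = {P}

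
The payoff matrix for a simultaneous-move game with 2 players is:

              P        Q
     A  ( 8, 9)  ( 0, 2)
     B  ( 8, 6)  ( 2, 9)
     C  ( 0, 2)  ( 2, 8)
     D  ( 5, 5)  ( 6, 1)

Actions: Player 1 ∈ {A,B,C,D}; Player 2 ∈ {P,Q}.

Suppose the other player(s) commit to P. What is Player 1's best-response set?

BR_1 = {A,B}

u_1(A vs P) = 8
u_1(B vs P) = 8
u_1(C vs P) = 0
u_1(D vs P) = 5
max payoff 8 at {A,B}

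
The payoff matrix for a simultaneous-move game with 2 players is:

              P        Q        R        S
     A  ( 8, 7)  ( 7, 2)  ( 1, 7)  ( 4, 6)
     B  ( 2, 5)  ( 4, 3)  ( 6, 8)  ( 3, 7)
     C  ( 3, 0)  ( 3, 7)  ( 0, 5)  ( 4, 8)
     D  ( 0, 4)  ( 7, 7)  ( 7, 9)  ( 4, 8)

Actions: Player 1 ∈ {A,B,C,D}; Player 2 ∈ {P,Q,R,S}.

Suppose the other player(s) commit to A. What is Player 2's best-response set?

BR_2 = {P,R}

u_2(P vs A) = 7
u_2(Q vs A) = 2
u_2(R vs A) = 7
u_2(S vs A) = 6
max payoff 7 at {P,R}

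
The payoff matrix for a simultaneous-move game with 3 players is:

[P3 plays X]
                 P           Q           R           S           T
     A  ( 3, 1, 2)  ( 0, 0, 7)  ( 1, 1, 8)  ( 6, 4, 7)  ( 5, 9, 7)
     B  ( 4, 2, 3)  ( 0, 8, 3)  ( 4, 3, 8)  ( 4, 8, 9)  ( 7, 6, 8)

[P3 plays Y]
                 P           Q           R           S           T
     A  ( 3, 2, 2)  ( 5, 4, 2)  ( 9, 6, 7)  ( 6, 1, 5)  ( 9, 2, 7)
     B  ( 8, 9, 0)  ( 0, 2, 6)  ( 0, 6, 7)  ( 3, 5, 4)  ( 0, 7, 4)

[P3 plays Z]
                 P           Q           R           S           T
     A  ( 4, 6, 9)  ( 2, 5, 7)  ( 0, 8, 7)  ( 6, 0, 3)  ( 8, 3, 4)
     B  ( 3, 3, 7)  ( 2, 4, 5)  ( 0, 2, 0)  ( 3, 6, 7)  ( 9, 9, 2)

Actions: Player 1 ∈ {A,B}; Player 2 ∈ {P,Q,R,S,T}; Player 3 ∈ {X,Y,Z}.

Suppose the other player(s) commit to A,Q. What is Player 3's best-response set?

P3 best: {X,Z}

u_3(X vs A,Q) = 7
u_3(Y vs A,Q) = 2
u_3(Z vs A,Q) = 7
max payoff 7 at {X,Z}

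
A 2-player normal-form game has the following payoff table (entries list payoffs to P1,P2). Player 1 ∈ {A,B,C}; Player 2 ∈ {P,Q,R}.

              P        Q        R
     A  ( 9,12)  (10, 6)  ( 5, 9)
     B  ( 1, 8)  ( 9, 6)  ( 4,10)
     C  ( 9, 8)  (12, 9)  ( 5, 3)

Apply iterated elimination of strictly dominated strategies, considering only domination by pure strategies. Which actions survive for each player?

P1 drop B (A beats it: P:9>1 Q:10>9 R:5>4)
P2 drop R (P beats it: A:12>9 C:8>3)
P1→{A,C} P2→{P,Q}

Survivors P1:{A,C} P2:{P,Q}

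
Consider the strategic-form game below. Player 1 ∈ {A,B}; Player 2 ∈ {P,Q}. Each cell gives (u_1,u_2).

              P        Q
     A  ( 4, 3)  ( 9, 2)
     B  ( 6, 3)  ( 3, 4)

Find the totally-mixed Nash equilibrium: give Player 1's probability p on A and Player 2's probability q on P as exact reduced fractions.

P1 indiff ⇒ q·4+(1-q)·9 = q·6+(1-q)·3 ⇒ q(-2) = (1-q)(-6) ⇒ q = 3/4
P2 indiff ⇒ p·3+(1-p)·3 = p·2+(1-p)·4 ⇒ p(1) = (1-p)(1) ⇒ p = 1/2

P1 mixes 1/2 on A; P2 mixes 3/4 on P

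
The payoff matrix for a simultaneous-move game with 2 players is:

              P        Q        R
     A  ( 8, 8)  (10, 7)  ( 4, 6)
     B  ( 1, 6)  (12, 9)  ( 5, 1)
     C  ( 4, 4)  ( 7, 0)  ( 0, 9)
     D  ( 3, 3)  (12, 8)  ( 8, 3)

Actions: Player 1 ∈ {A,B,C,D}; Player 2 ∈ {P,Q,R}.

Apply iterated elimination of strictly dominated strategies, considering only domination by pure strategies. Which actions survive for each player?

P1 drop C (A beats it: P:8>4 Q:10>7 R:4>0)
P2 drop R (Q beats it: A:7>6 B:9>1 D:8>3)
P1→{A,B,D} P2→{P,Q}

IESDS → P1:{A,B,D} P2:{P,Q}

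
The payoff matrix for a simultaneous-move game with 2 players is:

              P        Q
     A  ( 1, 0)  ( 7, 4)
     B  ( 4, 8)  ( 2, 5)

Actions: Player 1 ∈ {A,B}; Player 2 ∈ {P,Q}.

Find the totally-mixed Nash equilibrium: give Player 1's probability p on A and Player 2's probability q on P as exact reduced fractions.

P1 mixes 3/7 on A; P2 mixes 5/8 on P

P1 indiff ⇒ q·1+(1-q)·7 = q·4+(1-q)·2 ⇒ q(-3) = (1-q)(-5) ⇒ q = 5/8
P2 indiff ⇒ p·0+(1-p)·8 = p·4+(1-p)·5 ⇒ p(-4) = (1-p)(-3) ⇒ p = 3/7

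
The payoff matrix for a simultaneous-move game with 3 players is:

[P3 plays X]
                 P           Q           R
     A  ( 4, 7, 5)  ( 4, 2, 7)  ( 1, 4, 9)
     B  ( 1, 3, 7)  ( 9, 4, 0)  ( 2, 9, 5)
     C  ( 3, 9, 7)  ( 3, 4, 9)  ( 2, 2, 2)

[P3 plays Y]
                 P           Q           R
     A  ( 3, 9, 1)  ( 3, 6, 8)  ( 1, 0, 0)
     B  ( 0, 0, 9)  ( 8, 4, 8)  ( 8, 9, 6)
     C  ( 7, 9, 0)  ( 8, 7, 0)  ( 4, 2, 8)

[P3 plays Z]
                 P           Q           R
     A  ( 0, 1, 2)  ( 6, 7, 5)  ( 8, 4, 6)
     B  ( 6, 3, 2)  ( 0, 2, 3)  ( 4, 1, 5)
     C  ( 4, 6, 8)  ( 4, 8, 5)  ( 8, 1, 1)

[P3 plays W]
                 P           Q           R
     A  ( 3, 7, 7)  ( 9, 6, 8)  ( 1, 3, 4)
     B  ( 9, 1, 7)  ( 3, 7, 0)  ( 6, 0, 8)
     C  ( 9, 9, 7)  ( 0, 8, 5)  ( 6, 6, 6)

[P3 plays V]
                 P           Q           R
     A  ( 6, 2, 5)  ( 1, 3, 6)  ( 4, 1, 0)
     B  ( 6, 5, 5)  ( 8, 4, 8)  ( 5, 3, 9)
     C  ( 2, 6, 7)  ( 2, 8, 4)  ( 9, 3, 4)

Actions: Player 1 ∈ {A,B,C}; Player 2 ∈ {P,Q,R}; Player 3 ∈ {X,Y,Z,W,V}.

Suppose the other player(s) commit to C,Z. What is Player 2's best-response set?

P2 best: {Q}

u_2(P vs C,Z) = 6
u_2(Q vs C,Z) = 8
u_2(R vs C,Z) = 1
max payoff 8 at {Q}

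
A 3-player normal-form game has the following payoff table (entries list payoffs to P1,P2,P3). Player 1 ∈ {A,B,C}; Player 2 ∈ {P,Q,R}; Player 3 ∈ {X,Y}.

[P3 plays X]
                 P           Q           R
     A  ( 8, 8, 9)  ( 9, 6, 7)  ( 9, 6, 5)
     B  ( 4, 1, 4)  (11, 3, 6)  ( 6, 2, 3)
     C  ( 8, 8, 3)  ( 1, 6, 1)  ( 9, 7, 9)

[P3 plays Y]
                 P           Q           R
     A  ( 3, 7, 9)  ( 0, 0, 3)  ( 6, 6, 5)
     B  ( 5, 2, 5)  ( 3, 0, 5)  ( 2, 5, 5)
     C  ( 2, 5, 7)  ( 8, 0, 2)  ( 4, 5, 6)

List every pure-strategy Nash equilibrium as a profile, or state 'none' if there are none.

PSNE = {(A,P,X), (B,Q,X)}

(A,P,X): NE
(A,P,Y): not NE [P1→B gives 5>3]
(A,Q,X): not NE [P1→B gives 11>9; P2→P gives 8>6]
(A,Q,Y): not NE [P1→C gives 8>0; P2→P gives 7>0; P3→X gives 7>3]
(A,R,X): not NE [P2→P gives 8>6]
(A,R,Y): not NE [P2→P gives 7>6]
(B,P,X): not NE [P1→C gives 8>4; P2→Q gives 3>1; P3→Y gives 5>4]
(B,P,Y): not NE [P2→R gives 5>2]
(B,Q,X): NE
(B,Q,Y): not NE [P1→C gives 8>3; P2→R gives 5>0; P3→X gives 6>5]
(B,R,X): not NE [P1→C gives 9>6; P2→Q gives 3>2; P3→Y gives 5>3]
(B,R,Y): not NE [P1→A gives 6>2]
(C,P,X): not NE [P3→Y gives 7>3]
(C,P,Y): not NE [P1→B gives 5>2]
(C,Q,X): not NE [P1→B gives 11>1; P2→P gives 8>6; P3→Y gives 2>1]
(C,Q,Y): not NE [P2→R gives 5>0]
(C,R,X): not NE [P2→P gives 8>7]
(C,R,Y): not NE [P1→A gives 6>4; P3→X gives 9>6]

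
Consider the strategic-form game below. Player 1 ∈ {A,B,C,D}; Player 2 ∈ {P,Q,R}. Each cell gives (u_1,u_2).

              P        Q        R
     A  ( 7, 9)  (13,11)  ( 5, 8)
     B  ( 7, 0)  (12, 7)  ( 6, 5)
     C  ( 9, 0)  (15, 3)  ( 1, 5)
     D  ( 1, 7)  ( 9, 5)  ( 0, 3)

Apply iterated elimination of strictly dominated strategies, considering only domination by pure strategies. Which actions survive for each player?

Remaining: P1:{A,B,C} P2:{Q,R}

P1 drop D (A beats it: P:7>1 Q:13>9 R:5>0)
P2 drop P (Q beats it: A:11>9 B:7>0 C:3>0)
P1→{A,B,C} P2→{Q,R}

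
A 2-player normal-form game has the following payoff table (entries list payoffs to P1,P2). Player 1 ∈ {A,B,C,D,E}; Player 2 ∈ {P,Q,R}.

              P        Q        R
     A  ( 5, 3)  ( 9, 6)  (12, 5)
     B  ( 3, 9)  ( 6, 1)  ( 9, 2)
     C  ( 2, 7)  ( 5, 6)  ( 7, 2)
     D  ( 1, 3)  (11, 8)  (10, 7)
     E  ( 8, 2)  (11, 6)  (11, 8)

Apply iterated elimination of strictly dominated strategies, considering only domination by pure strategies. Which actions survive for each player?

Remaining: P1:{A,D,E} P2:{Q,R}

P1 drop B (A beats it: P:5>3 Q:9>6 R:12>9)
P1 drop C (A beats it: P:5>2 Q:9>5 R:12>7)
P2 drop P (Q beats it: A:6>3 D:8>3 E:6>2)
P1→{A,D,E} P2→{Q,R}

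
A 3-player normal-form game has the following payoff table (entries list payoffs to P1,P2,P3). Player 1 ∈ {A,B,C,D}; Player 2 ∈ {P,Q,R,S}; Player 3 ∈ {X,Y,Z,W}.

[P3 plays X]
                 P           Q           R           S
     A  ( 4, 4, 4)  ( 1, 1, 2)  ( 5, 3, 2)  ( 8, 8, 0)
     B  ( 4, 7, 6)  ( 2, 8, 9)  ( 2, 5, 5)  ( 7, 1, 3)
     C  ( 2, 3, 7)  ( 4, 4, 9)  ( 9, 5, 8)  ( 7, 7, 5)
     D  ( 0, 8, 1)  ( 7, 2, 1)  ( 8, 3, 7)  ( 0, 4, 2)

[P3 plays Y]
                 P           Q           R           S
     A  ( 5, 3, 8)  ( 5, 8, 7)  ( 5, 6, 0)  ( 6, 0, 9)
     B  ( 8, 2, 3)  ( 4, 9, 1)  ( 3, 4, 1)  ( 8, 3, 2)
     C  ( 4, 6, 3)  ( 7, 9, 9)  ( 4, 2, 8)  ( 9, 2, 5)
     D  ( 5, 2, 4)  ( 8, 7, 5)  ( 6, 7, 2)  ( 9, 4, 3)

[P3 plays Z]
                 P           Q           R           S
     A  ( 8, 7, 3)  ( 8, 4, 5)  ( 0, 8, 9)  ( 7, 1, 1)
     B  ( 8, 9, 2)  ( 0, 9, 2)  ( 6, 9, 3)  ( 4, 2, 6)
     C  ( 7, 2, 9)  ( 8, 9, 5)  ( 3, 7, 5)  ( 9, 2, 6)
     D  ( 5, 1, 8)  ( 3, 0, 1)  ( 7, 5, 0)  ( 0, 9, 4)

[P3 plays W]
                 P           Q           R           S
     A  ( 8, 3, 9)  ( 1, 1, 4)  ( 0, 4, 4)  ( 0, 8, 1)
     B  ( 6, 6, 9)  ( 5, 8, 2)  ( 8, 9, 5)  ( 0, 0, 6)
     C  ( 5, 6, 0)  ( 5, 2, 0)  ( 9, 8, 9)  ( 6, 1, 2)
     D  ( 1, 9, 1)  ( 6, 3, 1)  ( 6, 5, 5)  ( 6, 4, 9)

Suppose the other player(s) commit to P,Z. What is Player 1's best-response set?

argmax u_1 = {A,B}

u_1(A vs P,Z) = 8
u_1(B vs P,Z) = 8
u_1(C vs P,Z) = 7
u_1(D vs P,Z) = 5
max payoff 8 at {A,B}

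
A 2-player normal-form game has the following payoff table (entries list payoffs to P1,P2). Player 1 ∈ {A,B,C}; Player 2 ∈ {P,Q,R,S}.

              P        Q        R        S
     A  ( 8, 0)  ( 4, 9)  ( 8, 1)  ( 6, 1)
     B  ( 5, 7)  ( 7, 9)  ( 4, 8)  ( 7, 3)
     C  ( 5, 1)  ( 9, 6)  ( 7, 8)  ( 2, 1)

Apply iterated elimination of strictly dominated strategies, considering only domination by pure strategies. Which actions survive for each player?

Remaining: P1:{A,C} P2:{Q,R}

P2 drop P (Q beats it: A:9>0 B:9>7 C:6>1)
P2 drop S (Q beats it: A:9>1 B:9>3 C:6>1)
P1 drop B (C beats it: Q:9>7 R:7>4)
P1→{A,C} P2→{Q,R}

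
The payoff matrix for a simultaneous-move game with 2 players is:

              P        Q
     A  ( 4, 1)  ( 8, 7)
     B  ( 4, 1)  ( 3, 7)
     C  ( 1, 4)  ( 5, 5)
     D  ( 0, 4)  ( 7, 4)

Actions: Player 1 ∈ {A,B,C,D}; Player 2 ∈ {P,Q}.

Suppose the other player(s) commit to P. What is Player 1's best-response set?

u_1(A vs P) = 4
u_1(B vs P) = 4
u_1(C vs P) = 1
u_1(D vs P) = 0
max payoff 4 at {A,B}

BR_1 = {A,B}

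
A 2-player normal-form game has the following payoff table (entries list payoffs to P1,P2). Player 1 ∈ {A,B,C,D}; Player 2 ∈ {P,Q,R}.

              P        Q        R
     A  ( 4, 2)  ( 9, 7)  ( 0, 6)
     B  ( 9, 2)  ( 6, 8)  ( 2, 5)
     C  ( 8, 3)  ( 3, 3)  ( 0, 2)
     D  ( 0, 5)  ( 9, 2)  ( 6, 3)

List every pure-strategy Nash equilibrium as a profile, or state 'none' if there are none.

Nash profiles: (A,Q)

(A,P): not NE [P1→B gives 9>4; P2→Q gives 7>2]
(A,Q): NE
(A,R): not NE [P1→D gives 6>0; P2→Q gives 7>6]
(B,P): not NE [P2→Q gives 8>2]
(B,Q): not NE [P1→D gives 9>6]
(B,R): not NE [P1→D gives 6>2; P2→Q gives 8>5]
(C,P): not NE [P1→B gives 9>8]
(C,Q): not NE [P1→D gives 9>3]
(C,R): not NE [P1→D gives 6>0; P2→Q gives 3>2]
(D,P): not NE [P1→B gives 9>0]
(D,Q): not NE [P2→P gives 5>2]
(D,R): not NE [P2→P gives 5>3]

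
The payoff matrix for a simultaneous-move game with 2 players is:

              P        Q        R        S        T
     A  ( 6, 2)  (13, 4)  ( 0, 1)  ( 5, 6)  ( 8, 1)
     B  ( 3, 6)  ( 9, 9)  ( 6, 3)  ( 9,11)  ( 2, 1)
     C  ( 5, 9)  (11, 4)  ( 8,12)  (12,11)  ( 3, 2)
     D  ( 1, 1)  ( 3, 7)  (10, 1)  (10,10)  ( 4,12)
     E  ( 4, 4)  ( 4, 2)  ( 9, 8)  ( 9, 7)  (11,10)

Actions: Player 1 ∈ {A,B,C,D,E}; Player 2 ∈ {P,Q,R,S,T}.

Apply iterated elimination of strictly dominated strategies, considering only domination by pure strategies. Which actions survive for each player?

P1 drop B (C beats it: P:5>3 Q:11>9 R:8>6 S:12>9 T:3>2)
P2 drop P (S beats it: A:6>2 C:11>9 D:10>1 E:7>4)
P2 drop Q (S beats it: A:6>4 C:11>4 D:10>7 E:7>2)
P1 drop A (E beats it: R:9>0 S:9>5 T:11>8)
P1→{C,D,E} P2→{R,S,T}

IESDS → P1:{C,D,E} P2:{R,S,T}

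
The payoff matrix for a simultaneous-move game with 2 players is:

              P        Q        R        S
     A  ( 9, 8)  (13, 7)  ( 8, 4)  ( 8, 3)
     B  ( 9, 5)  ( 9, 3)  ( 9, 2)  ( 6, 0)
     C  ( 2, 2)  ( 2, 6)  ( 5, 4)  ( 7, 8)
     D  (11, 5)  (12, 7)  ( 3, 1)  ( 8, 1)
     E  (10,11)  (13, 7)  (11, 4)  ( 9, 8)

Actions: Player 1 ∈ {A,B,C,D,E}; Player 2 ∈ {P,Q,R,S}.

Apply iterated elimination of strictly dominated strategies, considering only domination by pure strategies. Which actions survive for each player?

Survivors P1:{A,D,E} P2:{P,Q}

P1 drop B (E beats it: P:10>9 Q:13>9 R:11>9 S:9>6)
P1 drop C (A beats it: P:9>2 Q:13>2 R:8>5 S:8>7)
P2 drop R (P beats it: A:8>4 D:5>1 E:11>4)
P2 drop S (P beats it: A:8>3 D:5>1 E:11>8)
P1→{A,D,E} P2→{P,Q}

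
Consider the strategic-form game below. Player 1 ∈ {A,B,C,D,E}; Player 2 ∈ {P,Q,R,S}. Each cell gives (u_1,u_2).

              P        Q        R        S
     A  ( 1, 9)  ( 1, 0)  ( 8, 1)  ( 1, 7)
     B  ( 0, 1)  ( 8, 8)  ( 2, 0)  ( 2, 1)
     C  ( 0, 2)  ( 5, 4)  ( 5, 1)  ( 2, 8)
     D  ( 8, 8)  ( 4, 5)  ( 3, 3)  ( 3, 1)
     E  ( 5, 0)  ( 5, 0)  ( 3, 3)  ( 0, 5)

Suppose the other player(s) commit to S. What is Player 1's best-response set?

argmax u_1 = {D}

u_1(A vs S) = 1
u_1(B vs S) = 2
u_1(C vs S) = 2
u_1(D vs S) = 3
u_1(E vs S) = 0
max payoff 3 at {D}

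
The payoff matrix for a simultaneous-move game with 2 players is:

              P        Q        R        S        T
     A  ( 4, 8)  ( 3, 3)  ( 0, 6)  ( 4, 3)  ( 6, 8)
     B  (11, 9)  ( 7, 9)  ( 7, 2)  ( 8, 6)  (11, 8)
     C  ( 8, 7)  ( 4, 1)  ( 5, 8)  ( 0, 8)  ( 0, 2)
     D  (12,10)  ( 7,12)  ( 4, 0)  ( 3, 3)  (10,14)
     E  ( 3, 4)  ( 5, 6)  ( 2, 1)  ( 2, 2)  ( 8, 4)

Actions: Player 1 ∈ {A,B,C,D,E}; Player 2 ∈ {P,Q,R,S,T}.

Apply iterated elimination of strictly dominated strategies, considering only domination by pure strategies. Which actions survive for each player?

P1 drop A (B beats it: P:11>4 Q:7>3 R:7>0 S:8>4 T:11>6)
P1 drop C (B beats it: P:11>8 Q:7>4 R:7>5 S:8>0 T:11>0)
P1 drop E (B beats it: P:11>3 Q:7>5 R:7>2 S:8>2 T:11>8)
P2 drop R (P beats it: B:9>2 D:10>0)
P2 drop S (P beats it: B:9>6 D:10>3)
P1→{B,D} P2→{P,Q,T}

Survivors P1:{B,D} P2:{P,Q,T}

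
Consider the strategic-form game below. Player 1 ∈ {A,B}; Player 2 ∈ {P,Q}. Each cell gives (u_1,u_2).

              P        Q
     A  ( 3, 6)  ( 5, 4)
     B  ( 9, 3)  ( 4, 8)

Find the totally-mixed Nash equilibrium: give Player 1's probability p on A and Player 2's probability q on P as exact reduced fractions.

(p,q) = (5/7, 1/7)

P1 indiff ⇒ q·3+(1-q)·5 = q·9+(1-q)·4 ⇒ q(-6) = (1-q)(-1) ⇒ q = 1/7
P2 indiff ⇒ p·6+(1-p)·3 = p·4+(1-p)·8 ⇒ p(2) = (1-p)(5) ⇒ p = 5/7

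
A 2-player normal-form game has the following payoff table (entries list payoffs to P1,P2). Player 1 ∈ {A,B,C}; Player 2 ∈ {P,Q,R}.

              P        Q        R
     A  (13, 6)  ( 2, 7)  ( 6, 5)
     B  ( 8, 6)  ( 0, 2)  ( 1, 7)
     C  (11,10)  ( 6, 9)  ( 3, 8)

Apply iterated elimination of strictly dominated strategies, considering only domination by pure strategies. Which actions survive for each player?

Survivors P1:{A,C} P2:{P,Q}

P1 drop B (A beats it: P:13>8 Q:2>0 R:6>1)
P2 drop R (P beats it: A:6>5 C:10>8)
P1→{A,C} P2→{P,Q}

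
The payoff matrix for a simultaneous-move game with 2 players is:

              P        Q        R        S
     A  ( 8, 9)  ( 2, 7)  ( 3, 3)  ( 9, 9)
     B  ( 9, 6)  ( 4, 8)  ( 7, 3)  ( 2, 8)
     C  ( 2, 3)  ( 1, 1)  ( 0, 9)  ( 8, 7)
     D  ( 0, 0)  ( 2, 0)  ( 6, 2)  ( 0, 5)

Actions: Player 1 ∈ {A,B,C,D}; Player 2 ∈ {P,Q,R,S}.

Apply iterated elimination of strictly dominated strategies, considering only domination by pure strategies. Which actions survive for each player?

Remaining: P1:{A,B} P2:{P,Q,S}

P1 drop C (A beats it: P:8>2 Q:2>1 R:3>0 S:9>8)
P1 drop D (B beats it: P:9>0 Q:4>2 R:7>6 S:2>0)
P2 drop R (P beats it: A:9>3 B:6>3)
P1→{A,B} P2→{P,Q,S}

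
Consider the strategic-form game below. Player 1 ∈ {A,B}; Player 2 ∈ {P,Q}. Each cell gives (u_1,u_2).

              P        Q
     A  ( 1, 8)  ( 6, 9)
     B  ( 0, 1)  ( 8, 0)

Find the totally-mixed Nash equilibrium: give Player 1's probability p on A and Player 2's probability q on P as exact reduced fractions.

P1 indiff ⇒ q·1+(1-q)·6 = q·0+(1-q)·8 ⇒ q(1) = (1-q)(2) ⇒ q = 2/3
P2 indiff ⇒ p·8+(1-p)·1 = p·9+(1-p)·0 ⇒ p(-1) = (1-p)(-1) ⇒ p = 1/2

(p,q) = (1/2, 2/3)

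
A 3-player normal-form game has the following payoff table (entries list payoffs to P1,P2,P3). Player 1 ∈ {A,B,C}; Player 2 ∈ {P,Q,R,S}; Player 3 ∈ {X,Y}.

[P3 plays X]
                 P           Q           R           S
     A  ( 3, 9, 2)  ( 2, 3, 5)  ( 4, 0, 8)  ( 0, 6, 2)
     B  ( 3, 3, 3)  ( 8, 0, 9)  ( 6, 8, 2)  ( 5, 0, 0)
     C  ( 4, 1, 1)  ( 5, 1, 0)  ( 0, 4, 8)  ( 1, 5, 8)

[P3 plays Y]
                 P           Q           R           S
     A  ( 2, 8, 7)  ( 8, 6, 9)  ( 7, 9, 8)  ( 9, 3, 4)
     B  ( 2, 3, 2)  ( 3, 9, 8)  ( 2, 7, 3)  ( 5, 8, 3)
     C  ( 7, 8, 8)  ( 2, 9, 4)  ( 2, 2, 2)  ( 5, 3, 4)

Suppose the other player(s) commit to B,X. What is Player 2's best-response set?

P2 best: {R}

u_2(P vs B,X) = 3
u_2(Q vs B,X) = 0
u_2(R vs B,X) = 8
u_2(S vs B,X) = 0
max payoff 8 at {R}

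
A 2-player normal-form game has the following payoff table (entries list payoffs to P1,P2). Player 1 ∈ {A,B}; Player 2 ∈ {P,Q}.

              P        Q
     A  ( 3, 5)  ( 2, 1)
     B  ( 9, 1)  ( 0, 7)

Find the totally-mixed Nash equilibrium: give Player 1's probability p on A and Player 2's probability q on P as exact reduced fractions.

P1 mixes 3/5 on A; P2 mixes 1/4 on P

P1 indiff ⇒ q·3+(1-q)·2 = q·9+(1-q)·0 ⇒ q(-6) = (1-q)(-2) ⇒ q = 1/4
P2 indiff ⇒ p·5+(1-p)·1 = p·1+(1-p)·7 ⇒ p(4) = (1-p)(6) ⇒ p = 3/5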